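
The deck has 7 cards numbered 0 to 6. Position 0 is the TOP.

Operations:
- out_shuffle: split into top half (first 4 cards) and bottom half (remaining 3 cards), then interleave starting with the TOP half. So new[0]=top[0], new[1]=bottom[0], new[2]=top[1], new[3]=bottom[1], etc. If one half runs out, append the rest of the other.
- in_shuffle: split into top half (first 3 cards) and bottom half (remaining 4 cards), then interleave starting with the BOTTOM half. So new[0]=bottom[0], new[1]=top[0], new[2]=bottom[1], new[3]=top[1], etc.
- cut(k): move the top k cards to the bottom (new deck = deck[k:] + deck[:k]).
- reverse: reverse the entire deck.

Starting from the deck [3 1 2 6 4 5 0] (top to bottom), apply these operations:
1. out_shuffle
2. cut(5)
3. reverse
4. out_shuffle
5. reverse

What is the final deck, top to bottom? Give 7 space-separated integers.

Answer: 4 0 1 6 5 3 2

Derivation:
After op 1 (out_shuffle): [3 4 1 5 2 0 6]
After op 2 (cut(5)): [0 6 3 4 1 5 2]
After op 3 (reverse): [2 5 1 4 3 6 0]
After op 4 (out_shuffle): [2 3 5 6 1 0 4]
After op 5 (reverse): [4 0 1 6 5 3 2]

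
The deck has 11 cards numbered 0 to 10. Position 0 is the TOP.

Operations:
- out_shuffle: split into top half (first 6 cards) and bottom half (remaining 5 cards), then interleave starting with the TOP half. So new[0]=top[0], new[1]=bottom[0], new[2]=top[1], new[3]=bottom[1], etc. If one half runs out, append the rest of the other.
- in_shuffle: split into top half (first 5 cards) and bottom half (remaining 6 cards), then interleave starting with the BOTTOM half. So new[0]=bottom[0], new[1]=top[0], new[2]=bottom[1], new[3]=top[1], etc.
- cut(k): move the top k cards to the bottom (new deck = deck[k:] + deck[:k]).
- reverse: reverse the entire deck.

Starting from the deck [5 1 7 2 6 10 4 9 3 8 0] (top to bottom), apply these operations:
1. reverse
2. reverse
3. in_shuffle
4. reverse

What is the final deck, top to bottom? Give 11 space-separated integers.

Answer: 0 6 8 2 3 7 9 1 4 5 10

Derivation:
After op 1 (reverse): [0 8 3 9 4 10 6 2 7 1 5]
After op 2 (reverse): [5 1 7 2 6 10 4 9 3 8 0]
After op 3 (in_shuffle): [10 5 4 1 9 7 3 2 8 6 0]
After op 4 (reverse): [0 6 8 2 3 7 9 1 4 5 10]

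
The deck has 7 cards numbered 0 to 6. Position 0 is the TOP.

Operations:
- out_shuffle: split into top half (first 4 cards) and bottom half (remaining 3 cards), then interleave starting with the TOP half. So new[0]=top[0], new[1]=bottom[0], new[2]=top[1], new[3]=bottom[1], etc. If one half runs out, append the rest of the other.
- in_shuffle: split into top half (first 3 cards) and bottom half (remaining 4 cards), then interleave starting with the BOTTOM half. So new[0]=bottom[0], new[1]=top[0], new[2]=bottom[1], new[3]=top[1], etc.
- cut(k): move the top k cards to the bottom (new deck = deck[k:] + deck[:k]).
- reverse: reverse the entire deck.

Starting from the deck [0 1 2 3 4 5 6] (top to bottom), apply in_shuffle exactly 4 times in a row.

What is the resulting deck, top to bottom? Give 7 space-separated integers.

Answer: 3 0 4 1 5 2 6

Derivation:
After op 1 (in_shuffle): [3 0 4 1 5 2 6]
After op 2 (in_shuffle): [1 3 5 0 2 4 6]
After op 3 (in_shuffle): [0 1 2 3 4 5 6]
After op 4 (in_shuffle): [3 0 4 1 5 2 6]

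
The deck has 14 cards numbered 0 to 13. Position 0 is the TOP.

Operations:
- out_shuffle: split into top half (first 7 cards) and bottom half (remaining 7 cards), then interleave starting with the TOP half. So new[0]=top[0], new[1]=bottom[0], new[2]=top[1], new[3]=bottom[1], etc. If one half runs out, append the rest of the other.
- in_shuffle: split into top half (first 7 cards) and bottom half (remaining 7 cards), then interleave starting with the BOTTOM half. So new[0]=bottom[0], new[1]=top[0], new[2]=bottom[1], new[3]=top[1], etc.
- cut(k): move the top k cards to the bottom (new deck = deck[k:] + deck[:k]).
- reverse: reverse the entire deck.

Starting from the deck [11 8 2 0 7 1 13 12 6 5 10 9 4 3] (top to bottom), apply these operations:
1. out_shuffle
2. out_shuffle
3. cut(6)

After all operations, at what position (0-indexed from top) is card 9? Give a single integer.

Answer: 13

Derivation:
After op 1 (out_shuffle): [11 12 8 6 2 5 0 10 7 9 1 4 13 3]
After op 2 (out_shuffle): [11 10 12 7 8 9 6 1 2 4 5 13 0 3]
After op 3 (cut(6)): [6 1 2 4 5 13 0 3 11 10 12 7 8 9]
Card 9 is at position 13.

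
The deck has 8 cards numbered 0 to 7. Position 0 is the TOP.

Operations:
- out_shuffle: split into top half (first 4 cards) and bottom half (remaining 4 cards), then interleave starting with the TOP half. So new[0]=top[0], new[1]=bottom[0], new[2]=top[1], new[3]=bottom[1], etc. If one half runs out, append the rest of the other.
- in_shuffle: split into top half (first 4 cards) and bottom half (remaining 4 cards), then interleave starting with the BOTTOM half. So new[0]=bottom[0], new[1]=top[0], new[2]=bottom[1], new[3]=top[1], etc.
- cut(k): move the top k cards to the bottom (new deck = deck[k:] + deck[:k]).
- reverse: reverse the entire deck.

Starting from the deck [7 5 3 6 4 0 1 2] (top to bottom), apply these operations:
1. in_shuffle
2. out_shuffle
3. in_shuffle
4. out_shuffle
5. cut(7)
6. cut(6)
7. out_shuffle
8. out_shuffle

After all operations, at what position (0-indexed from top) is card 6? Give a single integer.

After op 1 (in_shuffle): [4 7 0 5 1 3 2 6]
After op 2 (out_shuffle): [4 1 7 3 0 2 5 6]
After op 3 (in_shuffle): [0 4 2 1 5 7 6 3]
After op 4 (out_shuffle): [0 5 4 7 2 6 1 3]
After op 5 (cut(7)): [3 0 5 4 7 2 6 1]
After op 6 (cut(6)): [6 1 3 0 5 4 7 2]
After op 7 (out_shuffle): [6 5 1 4 3 7 0 2]
After op 8 (out_shuffle): [6 3 5 7 1 0 4 2]
Card 6 is at position 0.

Answer: 0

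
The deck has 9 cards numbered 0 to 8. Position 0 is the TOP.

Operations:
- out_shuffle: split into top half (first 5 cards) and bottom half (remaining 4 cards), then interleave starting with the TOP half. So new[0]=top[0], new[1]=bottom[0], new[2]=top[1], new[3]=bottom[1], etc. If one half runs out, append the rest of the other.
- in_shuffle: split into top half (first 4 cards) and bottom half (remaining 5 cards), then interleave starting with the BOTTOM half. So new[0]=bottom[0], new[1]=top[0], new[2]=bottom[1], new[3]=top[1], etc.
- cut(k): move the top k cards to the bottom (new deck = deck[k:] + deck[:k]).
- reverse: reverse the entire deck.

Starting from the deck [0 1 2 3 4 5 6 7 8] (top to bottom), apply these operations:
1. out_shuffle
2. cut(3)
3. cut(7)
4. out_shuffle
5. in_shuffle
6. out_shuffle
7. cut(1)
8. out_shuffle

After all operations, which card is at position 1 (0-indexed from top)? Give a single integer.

After op 1 (out_shuffle): [0 5 1 6 2 7 3 8 4]
After op 2 (cut(3)): [6 2 7 3 8 4 0 5 1]
After op 3 (cut(7)): [5 1 6 2 7 3 8 4 0]
After op 4 (out_shuffle): [5 3 1 8 6 4 2 0 7]
After op 5 (in_shuffle): [6 5 4 3 2 1 0 8 7]
After op 6 (out_shuffle): [6 1 5 0 4 8 3 7 2]
After op 7 (cut(1)): [1 5 0 4 8 3 7 2 6]
After op 8 (out_shuffle): [1 3 5 7 0 2 4 6 8]
Position 1: card 3.

Answer: 3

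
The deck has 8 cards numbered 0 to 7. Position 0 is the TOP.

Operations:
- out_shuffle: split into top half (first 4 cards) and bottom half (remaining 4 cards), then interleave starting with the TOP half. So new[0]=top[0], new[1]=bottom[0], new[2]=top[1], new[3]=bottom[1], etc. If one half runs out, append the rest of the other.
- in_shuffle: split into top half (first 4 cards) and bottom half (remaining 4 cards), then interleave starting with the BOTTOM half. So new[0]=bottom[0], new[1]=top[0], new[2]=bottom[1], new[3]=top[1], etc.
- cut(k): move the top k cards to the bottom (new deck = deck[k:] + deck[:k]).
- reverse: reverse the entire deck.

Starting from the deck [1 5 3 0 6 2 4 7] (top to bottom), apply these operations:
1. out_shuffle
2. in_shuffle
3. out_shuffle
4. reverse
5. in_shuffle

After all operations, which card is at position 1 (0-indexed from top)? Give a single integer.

After op 1 (out_shuffle): [1 6 5 2 3 4 0 7]
After op 2 (in_shuffle): [3 1 4 6 0 5 7 2]
After op 3 (out_shuffle): [3 0 1 5 4 7 6 2]
After op 4 (reverse): [2 6 7 4 5 1 0 3]
After op 5 (in_shuffle): [5 2 1 6 0 7 3 4]
Position 1: card 2.

Answer: 2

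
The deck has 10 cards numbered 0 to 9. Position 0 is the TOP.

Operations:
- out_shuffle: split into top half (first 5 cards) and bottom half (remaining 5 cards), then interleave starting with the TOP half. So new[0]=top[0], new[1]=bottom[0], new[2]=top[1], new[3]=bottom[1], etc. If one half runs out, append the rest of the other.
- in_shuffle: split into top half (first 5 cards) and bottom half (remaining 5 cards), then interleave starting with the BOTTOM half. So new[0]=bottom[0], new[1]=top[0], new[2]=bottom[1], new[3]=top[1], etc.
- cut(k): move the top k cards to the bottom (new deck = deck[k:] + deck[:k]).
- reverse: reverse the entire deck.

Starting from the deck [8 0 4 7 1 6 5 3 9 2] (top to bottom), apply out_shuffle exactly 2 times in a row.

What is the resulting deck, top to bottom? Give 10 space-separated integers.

Answer: 8 3 6 7 0 9 5 1 4 2

Derivation:
After op 1 (out_shuffle): [8 6 0 5 4 3 7 9 1 2]
After op 2 (out_shuffle): [8 3 6 7 0 9 5 1 4 2]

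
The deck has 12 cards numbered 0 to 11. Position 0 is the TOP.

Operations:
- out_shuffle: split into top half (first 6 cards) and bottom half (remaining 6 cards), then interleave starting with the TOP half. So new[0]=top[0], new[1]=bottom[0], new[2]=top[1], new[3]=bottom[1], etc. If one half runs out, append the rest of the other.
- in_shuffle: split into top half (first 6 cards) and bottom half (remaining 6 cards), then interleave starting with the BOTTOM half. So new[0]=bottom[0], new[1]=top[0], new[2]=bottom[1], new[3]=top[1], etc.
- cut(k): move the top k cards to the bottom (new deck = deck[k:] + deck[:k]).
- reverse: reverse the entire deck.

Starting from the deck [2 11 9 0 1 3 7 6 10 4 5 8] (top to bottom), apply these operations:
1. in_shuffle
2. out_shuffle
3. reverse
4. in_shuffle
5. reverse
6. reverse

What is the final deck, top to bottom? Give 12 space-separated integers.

After op 1 (in_shuffle): [7 2 6 11 10 9 4 0 5 1 8 3]
After op 2 (out_shuffle): [7 4 2 0 6 5 11 1 10 8 9 3]
After op 3 (reverse): [3 9 8 10 1 11 5 6 0 2 4 7]
After op 4 (in_shuffle): [5 3 6 9 0 8 2 10 4 1 7 11]
After op 5 (reverse): [11 7 1 4 10 2 8 0 9 6 3 5]
After op 6 (reverse): [5 3 6 9 0 8 2 10 4 1 7 11]

Answer: 5 3 6 9 0 8 2 10 4 1 7 11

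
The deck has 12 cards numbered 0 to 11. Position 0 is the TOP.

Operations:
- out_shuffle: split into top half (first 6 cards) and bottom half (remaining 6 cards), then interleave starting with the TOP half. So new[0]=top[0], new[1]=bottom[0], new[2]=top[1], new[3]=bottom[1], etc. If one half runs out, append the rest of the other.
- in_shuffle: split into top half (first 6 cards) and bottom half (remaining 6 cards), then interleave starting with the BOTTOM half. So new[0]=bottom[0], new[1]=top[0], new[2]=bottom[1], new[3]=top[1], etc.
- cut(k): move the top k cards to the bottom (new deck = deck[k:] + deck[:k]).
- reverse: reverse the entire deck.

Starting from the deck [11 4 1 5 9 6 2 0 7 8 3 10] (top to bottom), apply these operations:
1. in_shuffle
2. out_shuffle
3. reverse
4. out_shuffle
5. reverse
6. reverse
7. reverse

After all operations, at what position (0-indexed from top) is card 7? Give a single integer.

Answer: 5

Derivation:
After op 1 (in_shuffle): [2 11 0 4 7 1 8 5 3 9 10 6]
After op 2 (out_shuffle): [2 8 11 5 0 3 4 9 7 10 1 6]
After op 3 (reverse): [6 1 10 7 9 4 3 0 5 11 8 2]
After op 4 (out_shuffle): [6 3 1 0 10 5 7 11 9 8 4 2]
After op 5 (reverse): [2 4 8 9 11 7 5 10 0 1 3 6]
After op 6 (reverse): [6 3 1 0 10 5 7 11 9 8 4 2]
After op 7 (reverse): [2 4 8 9 11 7 5 10 0 1 3 6]
Card 7 is at position 5.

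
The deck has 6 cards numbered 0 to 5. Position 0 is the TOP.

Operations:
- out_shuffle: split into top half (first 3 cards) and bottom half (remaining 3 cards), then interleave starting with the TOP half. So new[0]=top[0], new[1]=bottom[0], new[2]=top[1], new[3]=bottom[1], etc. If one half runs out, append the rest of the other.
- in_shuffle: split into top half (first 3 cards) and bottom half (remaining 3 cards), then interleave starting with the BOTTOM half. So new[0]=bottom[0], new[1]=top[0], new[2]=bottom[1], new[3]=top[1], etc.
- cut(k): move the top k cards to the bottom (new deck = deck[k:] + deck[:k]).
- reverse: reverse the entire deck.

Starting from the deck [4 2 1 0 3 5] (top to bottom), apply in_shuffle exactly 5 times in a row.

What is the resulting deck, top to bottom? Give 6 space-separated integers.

After op 1 (in_shuffle): [0 4 3 2 5 1]
After op 2 (in_shuffle): [2 0 5 4 1 3]
After op 3 (in_shuffle): [4 2 1 0 3 5]
After op 4 (in_shuffle): [0 4 3 2 5 1]
After op 5 (in_shuffle): [2 0 5 4 1 3]

Answer: 2 0 5 4 1 3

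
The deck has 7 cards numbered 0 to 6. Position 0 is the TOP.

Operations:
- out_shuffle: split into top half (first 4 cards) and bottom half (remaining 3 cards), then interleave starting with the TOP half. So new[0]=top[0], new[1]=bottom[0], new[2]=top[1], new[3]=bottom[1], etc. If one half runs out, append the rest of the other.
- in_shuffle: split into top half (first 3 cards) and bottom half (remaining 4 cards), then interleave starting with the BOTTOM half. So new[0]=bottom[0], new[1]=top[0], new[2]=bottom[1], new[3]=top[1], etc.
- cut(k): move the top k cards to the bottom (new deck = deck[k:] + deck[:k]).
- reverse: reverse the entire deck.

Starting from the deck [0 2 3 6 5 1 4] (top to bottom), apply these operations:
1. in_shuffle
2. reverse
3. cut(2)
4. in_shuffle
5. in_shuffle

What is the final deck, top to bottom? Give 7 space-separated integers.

Answer: 2 0 4 1 5 6 3

Derivation:
After op 1 (in_shuffle): [6 0 5 2 1 3 4]
After op 2 (reverse): [4 3 1 2 5 0 6]
After op 3 (cut(2)): [1 2 5 0 6 4 3]
After op 4 (in_shuffle): [0 1 6 2 4 5 3]
After op 5 (in_shuffle): [2 0 4 1 5 6 3]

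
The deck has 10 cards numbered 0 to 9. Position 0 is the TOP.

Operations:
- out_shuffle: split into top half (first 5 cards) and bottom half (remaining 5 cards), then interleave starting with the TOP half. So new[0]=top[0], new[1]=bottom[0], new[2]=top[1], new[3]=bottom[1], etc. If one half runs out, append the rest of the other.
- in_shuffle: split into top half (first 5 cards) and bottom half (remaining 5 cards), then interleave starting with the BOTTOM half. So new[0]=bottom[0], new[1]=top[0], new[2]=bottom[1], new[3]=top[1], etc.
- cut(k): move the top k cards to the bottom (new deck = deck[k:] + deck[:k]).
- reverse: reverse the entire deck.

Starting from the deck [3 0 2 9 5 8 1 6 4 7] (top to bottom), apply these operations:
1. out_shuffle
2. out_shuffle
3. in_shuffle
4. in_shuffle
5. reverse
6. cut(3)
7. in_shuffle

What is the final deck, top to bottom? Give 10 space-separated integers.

After op 1 (out_shuffle): [3 8 0 1 2 6 9 4 5 7]
After op 2 (out_shuffle): [3 6 8 9 0 4 1 5 2 7]
After op 3 (in_shuffle): [4 3 1 6 5 8 2 9 7 0]
After op 4 (in_shuffle): [8 4 2 3 9 1 7 6 0 5]
After op 5 (reverse): [5 0 6 7 1 9 3 2 4 8]
After op 6 (cut(3)): [7 1 9 3 2 4 8 5 0 6]
After op 7 (in_shuffle): [4 7 8 1 5 9 0 3 6 2]

Answer: 4 7 8 1 5 9 0 3 6 2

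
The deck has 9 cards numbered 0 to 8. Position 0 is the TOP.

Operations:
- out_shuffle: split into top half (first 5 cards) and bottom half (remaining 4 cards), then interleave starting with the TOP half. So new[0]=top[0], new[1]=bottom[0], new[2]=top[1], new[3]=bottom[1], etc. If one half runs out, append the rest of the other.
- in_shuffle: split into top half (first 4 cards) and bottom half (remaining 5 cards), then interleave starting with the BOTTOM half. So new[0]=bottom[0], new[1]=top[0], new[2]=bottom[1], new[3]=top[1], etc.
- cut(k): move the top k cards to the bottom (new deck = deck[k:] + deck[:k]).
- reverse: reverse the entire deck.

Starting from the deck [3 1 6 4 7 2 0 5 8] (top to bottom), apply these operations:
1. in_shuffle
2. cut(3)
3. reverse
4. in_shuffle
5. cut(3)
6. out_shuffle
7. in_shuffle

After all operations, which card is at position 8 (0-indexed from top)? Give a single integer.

After op 1 (in_shuffle): [7 3 2 1 0 6 5 4 8]
After op 2 (cut(3)): [1 0 6 5 4 8 7 3 2]
After op 3 (reverse): [2 3 7 8 4 5 6 0 1]
After op 4 (in_shuffle): [4 2 5 3 6 7 0 8 1]
After op 5 (cut(3)): [3 6 7 0 8 1 4 2 5]
After op 6 (out_shuffle): [3 1 6 4 7 2 0 5 8]
After op 7 (in_shuffle): [7 3 2 1 0 6 5 4 8]
Position 8: card 8.

Answer: 8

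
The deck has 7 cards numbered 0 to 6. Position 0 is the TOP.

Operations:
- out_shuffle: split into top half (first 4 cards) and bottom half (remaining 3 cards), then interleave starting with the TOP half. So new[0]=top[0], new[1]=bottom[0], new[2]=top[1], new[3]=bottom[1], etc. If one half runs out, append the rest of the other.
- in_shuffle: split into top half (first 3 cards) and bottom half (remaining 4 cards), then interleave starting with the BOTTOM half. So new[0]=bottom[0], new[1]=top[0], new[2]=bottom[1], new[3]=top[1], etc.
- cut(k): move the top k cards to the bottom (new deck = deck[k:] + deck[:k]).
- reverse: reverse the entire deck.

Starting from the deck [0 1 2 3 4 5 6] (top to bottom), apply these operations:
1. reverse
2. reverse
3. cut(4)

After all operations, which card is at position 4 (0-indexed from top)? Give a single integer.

Answer: 1

Derivation:
After op 1 (reverse): [6 5 4 3 2 1 0]
After op 2 (reverse): [0 1 2 3 4 5 6]
After op 3 (cut(4)): [4 5 6 0 1 2 3]
Position 4: card 1.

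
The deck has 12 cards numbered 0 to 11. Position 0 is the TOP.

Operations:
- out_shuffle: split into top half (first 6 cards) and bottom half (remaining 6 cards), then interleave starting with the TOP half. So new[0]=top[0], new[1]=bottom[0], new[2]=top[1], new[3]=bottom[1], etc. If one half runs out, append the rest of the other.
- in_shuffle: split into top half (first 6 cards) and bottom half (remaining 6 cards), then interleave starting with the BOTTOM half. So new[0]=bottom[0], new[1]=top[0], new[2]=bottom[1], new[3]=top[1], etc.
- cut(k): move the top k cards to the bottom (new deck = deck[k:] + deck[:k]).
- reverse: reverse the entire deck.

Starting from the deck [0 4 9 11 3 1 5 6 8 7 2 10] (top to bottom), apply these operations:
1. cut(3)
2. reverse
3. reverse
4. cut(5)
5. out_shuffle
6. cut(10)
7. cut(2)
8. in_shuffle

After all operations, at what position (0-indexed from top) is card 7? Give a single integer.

Answer: 5

Derivation:
After op 1 (cut(3)): [11 3 1 5 6 8 7 2 10 0 4 9]
After op 2 (reverse): [9 4 0 10 2 7 8 6 5 1 3 11]
After op 3 (reverse): [11 3 1 5 6 8 7 2 10 0 4 9]
After op 4 (cut(5)): [8 7 2 10 0 4 9 11 3 1 5 6]
After op 5 (out_shuffle): [8 9 7 11 2 3 10 1 0 5 4 6]
After op 6 (cut(10)): [4 6 8 9 7 11 2 3 10 1 0 5]
After op 7 (cut(2)): [8 9 7 11 2 3 10 1 0 5 4 6]
After op 8 (in_shuffle): [10 8 1 9 0 7 5 11 4 2 6 3]
Card 7 is at position 5.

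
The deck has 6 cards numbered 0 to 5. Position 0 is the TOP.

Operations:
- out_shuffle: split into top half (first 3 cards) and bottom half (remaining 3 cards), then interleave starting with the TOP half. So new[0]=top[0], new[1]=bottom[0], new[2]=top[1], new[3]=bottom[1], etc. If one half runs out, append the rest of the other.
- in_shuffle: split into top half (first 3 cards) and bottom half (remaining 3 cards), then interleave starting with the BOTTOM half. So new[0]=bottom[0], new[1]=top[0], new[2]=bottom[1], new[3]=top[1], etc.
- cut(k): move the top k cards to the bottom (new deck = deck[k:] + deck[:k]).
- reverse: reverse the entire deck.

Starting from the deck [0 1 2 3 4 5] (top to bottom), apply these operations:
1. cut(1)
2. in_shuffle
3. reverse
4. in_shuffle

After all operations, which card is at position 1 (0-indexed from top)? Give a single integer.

After op 1 (cut(1)): [1 2 3 4 5 0]
After op 2 (in_shuffle): [4 1 5 2 0 3]
After op 3 (reverse): [3 0 2 5 1 4]
After op 4 (in_shuffle): [5 3 1 0 4 2]
Position 1: card 3.

Answer: 3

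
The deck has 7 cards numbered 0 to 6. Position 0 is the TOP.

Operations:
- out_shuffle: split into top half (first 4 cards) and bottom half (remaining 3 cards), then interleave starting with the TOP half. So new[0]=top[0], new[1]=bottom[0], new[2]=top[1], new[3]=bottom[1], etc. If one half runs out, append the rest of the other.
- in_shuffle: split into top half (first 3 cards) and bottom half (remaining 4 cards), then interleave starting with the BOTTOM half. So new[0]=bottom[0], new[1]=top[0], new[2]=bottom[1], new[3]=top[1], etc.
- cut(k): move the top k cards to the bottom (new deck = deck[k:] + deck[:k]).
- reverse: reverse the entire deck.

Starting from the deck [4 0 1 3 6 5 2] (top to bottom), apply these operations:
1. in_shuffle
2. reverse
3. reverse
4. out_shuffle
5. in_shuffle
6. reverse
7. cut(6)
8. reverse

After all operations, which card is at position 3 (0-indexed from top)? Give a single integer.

After op 1 (in_shuffle): [3 4 6 0 5 1 2]
After op 2 (reverse): [2 1 5 0 6 4 3]
After op 3 (reverse): [3 4 6 0 5 1 2]
After op 4 (out_shuffle): [3 5 4 1 6 2 0]
After op 5 (in_shuffle): [1 3 6 5 2 4 0]
After op 6 (reverse): [0 4 2 5 6 3 1]
After op 7 (cut(6)): [1 0 4 2 5 6 3]
After op 8 (reverse): [3 6 5 2 4 0 1]
Position 3: card 2.

Answer: 2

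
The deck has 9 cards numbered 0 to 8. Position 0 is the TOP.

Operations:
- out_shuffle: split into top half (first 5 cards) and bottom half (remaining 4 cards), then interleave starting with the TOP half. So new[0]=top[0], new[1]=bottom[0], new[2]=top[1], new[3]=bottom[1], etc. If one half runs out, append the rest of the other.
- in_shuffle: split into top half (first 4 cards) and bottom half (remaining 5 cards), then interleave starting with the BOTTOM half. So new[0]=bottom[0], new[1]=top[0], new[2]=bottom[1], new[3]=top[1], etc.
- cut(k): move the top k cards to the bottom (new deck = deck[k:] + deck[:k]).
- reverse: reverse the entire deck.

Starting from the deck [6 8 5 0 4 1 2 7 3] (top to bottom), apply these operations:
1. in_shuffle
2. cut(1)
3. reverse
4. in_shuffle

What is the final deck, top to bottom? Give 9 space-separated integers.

Answer: 5 4 2 3 8 0 1 7 6

Derivation:
After op 1 (in_shuffle): [4 6 1 8 2 5 7 0 3]
After op 2 (cut(1)): [6 1 8 2 5 7 0 3 4]
After op 3 (reverse): [4 3 0 7 5 2 8 1 6]
After op 4 (in_shuffle): [5 4 2 3 8 0 1 7 6]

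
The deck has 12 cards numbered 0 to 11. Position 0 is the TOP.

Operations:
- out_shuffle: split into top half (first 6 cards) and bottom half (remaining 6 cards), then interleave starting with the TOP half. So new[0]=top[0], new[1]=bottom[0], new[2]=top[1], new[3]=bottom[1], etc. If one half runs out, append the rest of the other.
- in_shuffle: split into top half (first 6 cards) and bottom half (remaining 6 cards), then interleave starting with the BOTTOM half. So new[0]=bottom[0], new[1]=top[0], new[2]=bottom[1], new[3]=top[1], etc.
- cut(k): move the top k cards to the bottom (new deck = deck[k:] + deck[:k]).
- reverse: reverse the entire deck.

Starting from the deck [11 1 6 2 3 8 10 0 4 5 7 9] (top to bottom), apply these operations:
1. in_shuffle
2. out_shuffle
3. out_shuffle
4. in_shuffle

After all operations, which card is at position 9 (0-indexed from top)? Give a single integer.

After op 1 (in_shuffle): [10 11 0 1 4 6 5 2 7 3 9 8]
After op 2 (out_shuffle): [10 5 11 2 0 7 1 3 4 9 6 8]
After op 3 (out_shuffle): [10 1 5 3 11 4 2 9 0 6 7 8]
After op 4 (in_shuffle): [2 10 9 1 0 5 6 3 7 11 8 4]
Position 9: card 11.

Answer: 11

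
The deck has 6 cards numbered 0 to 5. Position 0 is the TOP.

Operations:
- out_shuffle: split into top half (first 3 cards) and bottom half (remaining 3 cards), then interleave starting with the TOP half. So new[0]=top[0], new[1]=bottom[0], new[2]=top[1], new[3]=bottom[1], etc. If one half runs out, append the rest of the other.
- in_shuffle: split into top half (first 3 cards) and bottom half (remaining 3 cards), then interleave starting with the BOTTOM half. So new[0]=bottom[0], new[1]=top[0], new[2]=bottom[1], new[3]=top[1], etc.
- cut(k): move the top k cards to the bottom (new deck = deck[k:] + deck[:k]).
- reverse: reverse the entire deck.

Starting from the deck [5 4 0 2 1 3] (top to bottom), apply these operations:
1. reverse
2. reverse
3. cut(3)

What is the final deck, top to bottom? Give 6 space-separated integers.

Answer: 2 1 3 5 4 0

Derivation:
After op 1 (reverse): [3 1 2 0 4 5]
After op 2 (reverse): [5 4 0 2 1 3]
After op 3 (cut(3)): [2 1 3 5 4 0]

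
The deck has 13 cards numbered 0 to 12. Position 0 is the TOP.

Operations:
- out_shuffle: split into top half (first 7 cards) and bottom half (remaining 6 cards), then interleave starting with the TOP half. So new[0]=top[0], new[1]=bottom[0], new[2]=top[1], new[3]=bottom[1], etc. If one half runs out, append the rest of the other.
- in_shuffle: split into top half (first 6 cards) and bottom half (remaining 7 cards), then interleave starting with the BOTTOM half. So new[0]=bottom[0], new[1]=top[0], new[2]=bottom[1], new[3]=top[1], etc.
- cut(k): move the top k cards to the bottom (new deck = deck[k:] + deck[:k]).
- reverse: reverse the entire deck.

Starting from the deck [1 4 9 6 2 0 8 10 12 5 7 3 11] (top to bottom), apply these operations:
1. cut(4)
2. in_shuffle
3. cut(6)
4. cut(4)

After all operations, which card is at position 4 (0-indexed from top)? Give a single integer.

After op 1 (cut(4)): [2 0 8 10 12 5 7 3 11 1 4 9 6]
After op 2 (in_shuffle): [7 2 3 0 11 8 1 10 4 12 9 5 6]
After op 3 (cut(6)): [1 10 4 12 9 5 6 7 2 3 0 11 8]
After op 4 (cut(4)): [9 5 6 7 2 3 0 11 8 1 10 4 12]
Position 4: card 2.

Answer: 2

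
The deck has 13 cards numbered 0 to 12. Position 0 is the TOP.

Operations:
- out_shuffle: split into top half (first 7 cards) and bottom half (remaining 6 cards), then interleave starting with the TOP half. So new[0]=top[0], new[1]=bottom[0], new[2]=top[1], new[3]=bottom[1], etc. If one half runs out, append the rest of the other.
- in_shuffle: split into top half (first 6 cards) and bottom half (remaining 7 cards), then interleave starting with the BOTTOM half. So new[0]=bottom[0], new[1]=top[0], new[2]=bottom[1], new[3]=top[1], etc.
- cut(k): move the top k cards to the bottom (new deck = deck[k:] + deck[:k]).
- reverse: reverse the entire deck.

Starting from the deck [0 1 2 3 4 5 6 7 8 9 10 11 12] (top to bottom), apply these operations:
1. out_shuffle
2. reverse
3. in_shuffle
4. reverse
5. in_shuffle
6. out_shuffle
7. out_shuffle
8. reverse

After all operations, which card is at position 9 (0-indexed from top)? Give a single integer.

After op 1 (out_shuffle): [0 7 1 8 2 9 3 10 4 11 5 12 6]
After op 2 (reverse): [6 12 5 11 4 10 3 9 2 8 1 7 0]
After op 3 (in_shuffle): [3 6 9 12 2 5 8 11 1 4 7 10 0]
After op 4 (reverse): [0 10 7 4 1 11 8 5 2 12 9 6 3]
After op 5 (in_shuffle): [8 0 5 10 2 7 12 4 9 1 6 11 3]
After op 6 (out_shuffle): [8 4 0 9 5 1 10 6 2 11 7 3 12]
After op 7 (out_shuffle): [8 6 4 2 0 11 9 7 5 3 1 12 10]
After op 8 (reverse): [10 12 1 3 5 7 9 11 0 2 4 6 8]
Position 9: card 2.

Answer: 2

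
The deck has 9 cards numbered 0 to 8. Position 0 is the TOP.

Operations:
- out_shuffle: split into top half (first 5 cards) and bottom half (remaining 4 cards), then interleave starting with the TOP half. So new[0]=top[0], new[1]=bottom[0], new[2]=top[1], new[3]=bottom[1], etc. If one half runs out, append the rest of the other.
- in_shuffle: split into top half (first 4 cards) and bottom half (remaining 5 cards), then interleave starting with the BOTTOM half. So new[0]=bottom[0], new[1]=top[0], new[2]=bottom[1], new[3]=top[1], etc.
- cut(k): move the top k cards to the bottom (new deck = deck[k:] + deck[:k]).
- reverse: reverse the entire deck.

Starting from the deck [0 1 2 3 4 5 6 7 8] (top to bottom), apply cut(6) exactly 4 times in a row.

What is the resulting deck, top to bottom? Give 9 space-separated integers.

After op 1 (cut(6)): [6 7 8 0 1 2 3 4 5]
After op 2 (cut(6)): [3 4 5 6 7 8 0 1 2]
After op 3 (cut(6)): [0 1 2 3 4 5 6 7 8]
After op 4 (cut(6)): [6 7 8 0 1 2 3 4 5]

Answer: 6 7 8 0 1 2 3 4 5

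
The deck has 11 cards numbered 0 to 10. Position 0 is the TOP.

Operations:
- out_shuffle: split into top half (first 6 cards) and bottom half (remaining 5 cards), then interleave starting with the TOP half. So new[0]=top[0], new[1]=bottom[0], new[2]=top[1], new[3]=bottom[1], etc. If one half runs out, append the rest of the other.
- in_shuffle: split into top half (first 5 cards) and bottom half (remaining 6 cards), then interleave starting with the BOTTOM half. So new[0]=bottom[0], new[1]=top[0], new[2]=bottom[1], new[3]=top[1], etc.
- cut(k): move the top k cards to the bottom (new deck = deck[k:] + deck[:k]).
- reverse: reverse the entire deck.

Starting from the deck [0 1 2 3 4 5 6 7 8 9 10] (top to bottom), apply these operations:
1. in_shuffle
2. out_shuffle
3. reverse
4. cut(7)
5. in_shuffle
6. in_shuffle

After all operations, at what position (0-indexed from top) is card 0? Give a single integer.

After op 1 (in_shuffle): [5 0 6 1 7 2 8 3 9 4 10]
After op 2 (out_shuffle): [5 8 0 3 6 9 1 4 7 10 2]
After op 3 (reverse): [2 10 7 4 1 9 6 3 0 8 5]
After op 4 (cut(7)): [3 0 8 5 2 10 7 4 1 9 6]
After op 5 (in_shuffle): [10 3 7 0 4 8 1 5 9 2 6]
After op 6 (in_shuffle): [8 10 1 3 5 7 9 0 2 4 6]
Card 0 is at position 7.

Answer: 7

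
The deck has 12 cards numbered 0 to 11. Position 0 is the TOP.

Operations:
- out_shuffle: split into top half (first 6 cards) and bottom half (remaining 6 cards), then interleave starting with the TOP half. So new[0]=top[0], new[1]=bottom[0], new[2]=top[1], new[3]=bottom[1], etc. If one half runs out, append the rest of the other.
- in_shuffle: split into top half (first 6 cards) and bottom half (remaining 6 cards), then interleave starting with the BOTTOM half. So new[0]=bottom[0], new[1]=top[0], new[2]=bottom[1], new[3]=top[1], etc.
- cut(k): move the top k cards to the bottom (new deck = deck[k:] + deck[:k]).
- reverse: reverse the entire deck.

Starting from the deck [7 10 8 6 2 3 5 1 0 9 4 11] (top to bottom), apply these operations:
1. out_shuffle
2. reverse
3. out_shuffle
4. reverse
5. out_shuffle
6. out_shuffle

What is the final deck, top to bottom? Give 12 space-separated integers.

Answer: 7 9 1 3 6 10 4 0 5 2 8 11

Derivation:
After op 1 (out_shuffle): [7 5 10 1 8 0 6 9 2 4 3 11]
After op 2 (reverse): [11 3 4 2 9 6 0 8 1 10 5 7]
After op 3 (out_shuffle): [11 0 3 8 4 1 2 10 9 5 6 7]
After op 4 (reverse): [7 6 5 9 10 2 1 4 8 3 0 11]
After op 5 (out_shuffle): [7 1 6 4 5 8 9 3 10 0 2 11]
After op 6 (out_shuffle): [7 9 1 3 6 10 4 0 5 2 8 11]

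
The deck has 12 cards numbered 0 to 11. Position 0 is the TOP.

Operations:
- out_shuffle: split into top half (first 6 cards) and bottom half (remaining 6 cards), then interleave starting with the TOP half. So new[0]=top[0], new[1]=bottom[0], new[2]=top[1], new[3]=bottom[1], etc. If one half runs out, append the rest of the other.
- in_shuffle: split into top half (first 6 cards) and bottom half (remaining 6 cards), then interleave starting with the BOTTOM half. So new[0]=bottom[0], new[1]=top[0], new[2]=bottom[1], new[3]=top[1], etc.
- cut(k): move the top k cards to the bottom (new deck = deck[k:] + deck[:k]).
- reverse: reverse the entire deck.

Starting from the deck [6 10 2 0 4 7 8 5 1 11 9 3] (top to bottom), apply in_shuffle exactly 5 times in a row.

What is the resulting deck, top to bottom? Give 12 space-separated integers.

After op 1 (in_shuffle): [8 6 5 10 1 2 11 0 9 4 3 7]
After op 2 (in_shuffle): [11 8 0 6 9 5 4 10 3 1 7 2]
After op 3 (in_shuffle): [4 11 10 8 3 0 1 6 7 9 2 5]
After op 4 (in_shuffle): [1 4 6 11 7 10 9 8 2 3 5 0]
After op 5 (in_shuffle): [9 1 8 4 2 6 3 11 5 7 0 10]

Answer: 9 1 8 4 2 6 3 11 5 7 0 10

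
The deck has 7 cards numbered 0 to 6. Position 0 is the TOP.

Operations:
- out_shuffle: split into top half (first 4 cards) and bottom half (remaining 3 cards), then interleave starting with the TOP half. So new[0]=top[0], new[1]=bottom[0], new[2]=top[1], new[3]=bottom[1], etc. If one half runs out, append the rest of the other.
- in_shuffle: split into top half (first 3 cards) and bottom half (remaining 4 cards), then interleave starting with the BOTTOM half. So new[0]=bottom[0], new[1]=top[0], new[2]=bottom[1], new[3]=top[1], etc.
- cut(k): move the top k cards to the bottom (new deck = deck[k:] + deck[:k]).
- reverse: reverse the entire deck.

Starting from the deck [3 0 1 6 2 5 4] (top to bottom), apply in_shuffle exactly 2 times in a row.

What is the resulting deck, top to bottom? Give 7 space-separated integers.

After op 1 (in_shuffle): [6 3 2 0 5 1 4]
After op 2 (in_shuffle): [0 6 5 3 1 2 4]

Answer: 0 6 5 3 1 2 4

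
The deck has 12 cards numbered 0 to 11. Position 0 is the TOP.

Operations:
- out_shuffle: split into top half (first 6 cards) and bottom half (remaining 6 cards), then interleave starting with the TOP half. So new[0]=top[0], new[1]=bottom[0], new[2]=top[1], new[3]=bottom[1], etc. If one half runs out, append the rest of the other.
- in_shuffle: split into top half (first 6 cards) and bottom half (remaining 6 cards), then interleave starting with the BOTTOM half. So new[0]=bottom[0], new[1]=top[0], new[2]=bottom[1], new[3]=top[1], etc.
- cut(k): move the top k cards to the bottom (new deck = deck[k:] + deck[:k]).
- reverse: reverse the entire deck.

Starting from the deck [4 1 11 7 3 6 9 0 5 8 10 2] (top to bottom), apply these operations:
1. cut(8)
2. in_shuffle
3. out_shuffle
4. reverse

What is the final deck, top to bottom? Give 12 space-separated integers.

After op 1 (cut(8)): [5 8 10 2 4 1 11 7 3 6 9 0]
After op 2 (in_shuffle): [11 5 7 8 3 10 6 2 9 4 0 1]
After op 3 (out_shuffle): [11 6 5 2 7 9 8 4 3 0 10 1]
After op 4 (reverse): [1 10 0 3 4 8 9 7 2 5 6 11]

Answer: 1 10 0 3 4 8 9 7 2 5 6 11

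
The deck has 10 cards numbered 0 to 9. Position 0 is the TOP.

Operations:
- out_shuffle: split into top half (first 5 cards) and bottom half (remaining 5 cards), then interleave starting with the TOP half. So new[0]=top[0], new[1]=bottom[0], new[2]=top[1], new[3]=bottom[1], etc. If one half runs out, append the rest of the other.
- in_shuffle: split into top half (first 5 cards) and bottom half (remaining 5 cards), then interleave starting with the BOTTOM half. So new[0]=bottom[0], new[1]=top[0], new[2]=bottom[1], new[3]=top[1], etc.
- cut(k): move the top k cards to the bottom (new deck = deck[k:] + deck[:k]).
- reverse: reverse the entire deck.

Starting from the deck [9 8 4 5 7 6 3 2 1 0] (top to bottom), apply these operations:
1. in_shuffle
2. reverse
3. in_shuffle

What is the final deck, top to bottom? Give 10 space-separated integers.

Answer: 2 7 8 0 3 5 9 1 6 4

Derivation:
After op 1 (in_shuffle): [6 9 3 8 2 4 1 5 0 7]
After op 2 (reverse): [7 0 5 1 4 2 8 3 9 6]
After op 3 (in_shuffle): [2 7 8 0 3 5 9 1 6 4]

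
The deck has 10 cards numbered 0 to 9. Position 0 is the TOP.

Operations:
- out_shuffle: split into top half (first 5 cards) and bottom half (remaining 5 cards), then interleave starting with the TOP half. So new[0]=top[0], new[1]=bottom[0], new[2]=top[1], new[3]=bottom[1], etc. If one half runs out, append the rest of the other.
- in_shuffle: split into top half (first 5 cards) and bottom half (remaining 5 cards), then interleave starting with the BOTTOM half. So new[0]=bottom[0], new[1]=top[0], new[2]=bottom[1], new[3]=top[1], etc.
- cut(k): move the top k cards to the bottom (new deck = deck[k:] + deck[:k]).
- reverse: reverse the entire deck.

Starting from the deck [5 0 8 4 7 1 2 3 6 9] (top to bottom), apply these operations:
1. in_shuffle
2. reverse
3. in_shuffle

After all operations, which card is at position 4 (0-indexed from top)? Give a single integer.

After op 1 (in_shuffle): [1 5 2 0 3 8 6 4 9 7]
After op 2 (reverse): [7 9 4 6 8 3 0 2 5 1]
After op 3 (in_shuffle): [3 7 0 9 2 4 5 6 1 8]
Position 4: card 2.

Answer: 2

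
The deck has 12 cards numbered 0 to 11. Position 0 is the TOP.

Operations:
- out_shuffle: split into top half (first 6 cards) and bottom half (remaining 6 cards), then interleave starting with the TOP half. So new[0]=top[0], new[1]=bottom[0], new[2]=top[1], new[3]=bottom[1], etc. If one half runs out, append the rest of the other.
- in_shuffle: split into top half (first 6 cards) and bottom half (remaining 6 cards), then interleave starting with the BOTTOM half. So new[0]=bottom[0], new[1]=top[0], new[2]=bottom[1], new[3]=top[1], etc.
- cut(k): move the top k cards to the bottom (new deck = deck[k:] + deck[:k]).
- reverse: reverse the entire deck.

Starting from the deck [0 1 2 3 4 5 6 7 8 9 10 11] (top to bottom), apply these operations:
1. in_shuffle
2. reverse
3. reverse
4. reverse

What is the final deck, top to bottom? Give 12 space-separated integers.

After op 1 (in_shuffle): [6 0 7 1 8 2 9 3 10 4 11 5]
After op 2 (reverse): [5 11 4 10 3 9 2 8 1 7 0 6]
After op 3 (reverse): [6 0 7 1 8 2 9 3 10 4 11 5]
After op 4 (reverse): [5 11 4 10 3 9 2 8 1 7 0 6]

Answer: 5 11 4 10 3 9 2 8 1 7 0 6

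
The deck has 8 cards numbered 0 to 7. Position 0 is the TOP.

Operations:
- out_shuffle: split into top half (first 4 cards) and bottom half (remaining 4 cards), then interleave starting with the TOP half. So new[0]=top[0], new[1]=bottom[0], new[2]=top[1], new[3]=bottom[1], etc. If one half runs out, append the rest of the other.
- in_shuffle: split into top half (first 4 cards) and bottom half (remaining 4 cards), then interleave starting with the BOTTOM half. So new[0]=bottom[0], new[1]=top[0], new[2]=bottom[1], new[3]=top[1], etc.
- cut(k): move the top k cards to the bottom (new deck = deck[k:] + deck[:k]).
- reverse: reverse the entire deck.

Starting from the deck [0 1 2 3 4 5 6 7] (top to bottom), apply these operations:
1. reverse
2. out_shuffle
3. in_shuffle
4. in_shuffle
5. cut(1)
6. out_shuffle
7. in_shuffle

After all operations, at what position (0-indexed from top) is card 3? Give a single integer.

Answer: 2

Derivation:
After op 1 (reverse): [7 6 5 4 3 2 1 0]
After op 2 (out_shuffle): [7 3 6 2 5 1 4 0]
After op 3 (in_shuffle): [5 7 1 3 4 6 0 2]
After op 4 (in_shuffle): [4 5 6 7 0 1 2 3]
After op 5 (cut(1)): [5 6 7 0 1 2 3 4]
After op 6 (out_shuffle): [5 1 6 2 7 3 0 4]
After op 7 (in_shuffle): [7 5 3 1 0 6 4 2]
Card 3 is at position 2.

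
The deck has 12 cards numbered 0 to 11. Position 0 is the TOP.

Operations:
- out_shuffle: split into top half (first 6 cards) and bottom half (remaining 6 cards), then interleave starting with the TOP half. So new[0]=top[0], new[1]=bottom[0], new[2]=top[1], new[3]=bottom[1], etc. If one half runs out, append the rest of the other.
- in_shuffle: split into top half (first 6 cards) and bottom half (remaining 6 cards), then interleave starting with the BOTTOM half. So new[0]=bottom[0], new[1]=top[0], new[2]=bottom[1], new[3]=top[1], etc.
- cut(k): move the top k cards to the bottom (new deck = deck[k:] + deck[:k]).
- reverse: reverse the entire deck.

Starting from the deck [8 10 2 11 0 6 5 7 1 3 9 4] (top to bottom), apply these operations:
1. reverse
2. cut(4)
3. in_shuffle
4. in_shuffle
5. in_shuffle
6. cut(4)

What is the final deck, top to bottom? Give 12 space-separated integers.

After op 1 (reverse): [4 9 3 1 7 5 6 0 11 2 10 8]
After op 2 (cut(4)): [7 5 6 0 11 2 10 8 4 9 3 1]
After op 3 (in_shuffle): [10 7 8 5 4 6 9 0 3 11 1 2]
After op 4 (in_shuffle): [9 10 0 7 3 8 11 5 1 4 2 6]
After op 5 (in_shuffle): [11 9 5 10 1 0 4 7 2 3 6 8]
After op 6 (cut(4)): [1 0 4 7 2 3 6 8 11 9 5 10]

Answer: 1 0 4 7 2 3 6 8 11 9 5 10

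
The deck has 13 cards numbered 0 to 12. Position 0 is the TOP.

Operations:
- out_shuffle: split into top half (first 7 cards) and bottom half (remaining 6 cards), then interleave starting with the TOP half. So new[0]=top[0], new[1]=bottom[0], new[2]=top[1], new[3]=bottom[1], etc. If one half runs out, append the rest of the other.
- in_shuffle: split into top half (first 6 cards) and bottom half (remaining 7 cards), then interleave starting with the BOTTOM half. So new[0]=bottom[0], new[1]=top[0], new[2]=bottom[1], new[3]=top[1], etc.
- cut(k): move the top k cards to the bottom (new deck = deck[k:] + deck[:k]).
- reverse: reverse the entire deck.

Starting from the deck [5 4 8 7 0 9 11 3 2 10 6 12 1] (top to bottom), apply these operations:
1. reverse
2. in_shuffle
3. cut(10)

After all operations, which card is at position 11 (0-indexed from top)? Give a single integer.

After op 1 (reverse): [1 12 6 10 2 3 11 9 0 7 8 4 5]
After op 2 (in_shuffle): [11 1 9 12 0 6 7 10 8 2 4 3 5]
After op 3 (cut(10)): [4 3 5 11 1 9 12 0 6 7 10 8 2]
Position 11: card 8.

Answer: 8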